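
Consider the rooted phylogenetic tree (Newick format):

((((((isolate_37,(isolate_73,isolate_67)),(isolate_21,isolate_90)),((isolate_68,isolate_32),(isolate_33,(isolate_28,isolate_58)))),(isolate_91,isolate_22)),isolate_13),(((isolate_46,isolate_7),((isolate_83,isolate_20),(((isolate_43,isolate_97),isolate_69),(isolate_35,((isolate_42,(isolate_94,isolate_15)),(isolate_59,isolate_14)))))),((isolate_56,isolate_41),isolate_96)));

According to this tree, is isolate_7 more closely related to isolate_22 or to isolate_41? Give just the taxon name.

isolate_41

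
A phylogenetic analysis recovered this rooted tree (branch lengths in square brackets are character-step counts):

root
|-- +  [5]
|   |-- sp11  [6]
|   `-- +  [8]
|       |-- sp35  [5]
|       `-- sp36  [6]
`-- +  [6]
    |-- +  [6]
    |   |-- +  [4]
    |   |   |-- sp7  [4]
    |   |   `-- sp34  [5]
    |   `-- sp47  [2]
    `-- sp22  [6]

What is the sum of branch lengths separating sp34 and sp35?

39

The path runs sp34 → … → MRCA → … → sp35; the MRCA is the root of the tree.
Branch lengths along that path: 5 + 4 + 6 + 6 + 5 + 8 + 5 = 39.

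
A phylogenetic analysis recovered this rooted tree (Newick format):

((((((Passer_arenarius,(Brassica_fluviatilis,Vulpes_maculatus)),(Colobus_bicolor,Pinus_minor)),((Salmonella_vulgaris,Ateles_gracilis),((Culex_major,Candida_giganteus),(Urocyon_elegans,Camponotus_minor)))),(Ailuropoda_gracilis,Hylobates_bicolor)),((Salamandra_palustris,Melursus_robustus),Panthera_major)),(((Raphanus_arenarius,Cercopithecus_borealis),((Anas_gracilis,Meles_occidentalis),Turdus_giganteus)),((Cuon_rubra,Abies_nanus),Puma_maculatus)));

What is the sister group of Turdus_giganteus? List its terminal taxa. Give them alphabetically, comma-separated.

Turdus_giganteus attaches to the tree at the node subtending ((Anas_gracilis,Meles_occidentalis),Turdus_giganteus).
The other lineage descending from that same node — the sister group — is (Anas_gracilis,Meles_occidentalis); its 2 tips in alphabetical order are the answer.

Anas_gracilis, Meles_occidentalis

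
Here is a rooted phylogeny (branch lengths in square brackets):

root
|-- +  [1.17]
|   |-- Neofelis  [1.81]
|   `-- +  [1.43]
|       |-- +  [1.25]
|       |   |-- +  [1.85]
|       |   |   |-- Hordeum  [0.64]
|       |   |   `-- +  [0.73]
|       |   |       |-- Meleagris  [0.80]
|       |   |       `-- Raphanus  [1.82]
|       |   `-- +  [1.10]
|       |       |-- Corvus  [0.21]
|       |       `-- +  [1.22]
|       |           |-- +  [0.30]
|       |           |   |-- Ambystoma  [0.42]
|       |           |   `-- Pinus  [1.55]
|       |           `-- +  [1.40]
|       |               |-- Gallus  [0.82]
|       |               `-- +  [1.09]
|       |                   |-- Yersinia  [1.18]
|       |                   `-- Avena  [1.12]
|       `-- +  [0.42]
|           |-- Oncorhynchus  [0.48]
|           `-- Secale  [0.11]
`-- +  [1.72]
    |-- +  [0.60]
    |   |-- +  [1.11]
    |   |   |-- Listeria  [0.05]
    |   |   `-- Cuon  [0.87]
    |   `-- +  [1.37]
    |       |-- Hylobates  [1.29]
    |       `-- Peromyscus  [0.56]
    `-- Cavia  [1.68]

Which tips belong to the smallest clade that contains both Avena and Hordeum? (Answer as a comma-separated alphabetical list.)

Ambystoma, Avena, Corvus, Gallus, Hordeum, Meleagris, Pinus, Raphanus, Yersinia

Tracing Avena: it sits inside (Yersinia,Avena).
Tracing Hordeum: it sits inside (Hordeum,(Meleagris,Raphanus)).
The smallest clade enclosing both is ((Hordeum,(Meleagris,Raphanus)),(Corvus,((Ambystoma,Pinus),(Gallus,(Yersinia,Avena))))); the answer is its 9 terminal taxa in alphabetical order.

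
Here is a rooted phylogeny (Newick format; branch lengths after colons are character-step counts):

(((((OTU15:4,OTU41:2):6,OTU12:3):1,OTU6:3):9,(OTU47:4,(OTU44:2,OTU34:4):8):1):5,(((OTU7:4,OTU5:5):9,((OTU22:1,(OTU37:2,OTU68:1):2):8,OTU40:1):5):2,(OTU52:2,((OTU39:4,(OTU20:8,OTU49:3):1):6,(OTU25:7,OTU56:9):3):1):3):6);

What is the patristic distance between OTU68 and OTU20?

The path runs OTU68 → … → MRCA → … → OTU20; the MRCA is the node subtending (((OTU7,OTU5),((OTU22,(OTU37,OTU68)),OTU40)),(OTU52,((OTU39,(OTU20,OTU49)),(OTU25,OTU56)))).
Branch lengths along that path: 1 + 2 + 8 + 5 + 2 + 3 + 1 + 6 + 1 + 8 = 37.

37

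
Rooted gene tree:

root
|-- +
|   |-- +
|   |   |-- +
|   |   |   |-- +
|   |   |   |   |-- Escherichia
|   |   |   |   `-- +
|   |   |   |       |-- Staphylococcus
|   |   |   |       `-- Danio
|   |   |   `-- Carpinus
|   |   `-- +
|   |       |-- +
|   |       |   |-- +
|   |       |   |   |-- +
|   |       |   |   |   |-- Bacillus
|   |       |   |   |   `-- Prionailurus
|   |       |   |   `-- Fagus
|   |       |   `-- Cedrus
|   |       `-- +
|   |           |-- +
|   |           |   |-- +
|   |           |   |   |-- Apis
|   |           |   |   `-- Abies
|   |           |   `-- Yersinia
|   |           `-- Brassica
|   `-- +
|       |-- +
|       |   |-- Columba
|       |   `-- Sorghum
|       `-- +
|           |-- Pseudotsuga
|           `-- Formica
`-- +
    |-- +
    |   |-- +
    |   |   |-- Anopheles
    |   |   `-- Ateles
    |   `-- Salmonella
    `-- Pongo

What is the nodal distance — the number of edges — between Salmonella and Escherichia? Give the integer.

The MRCA of Salmonella and Escherichia is the root of the tree.
From Salmonella up to that node: 3 branches. From Escherichia up to the same node: 5 branches. Total: 3 + 5 = 8.

8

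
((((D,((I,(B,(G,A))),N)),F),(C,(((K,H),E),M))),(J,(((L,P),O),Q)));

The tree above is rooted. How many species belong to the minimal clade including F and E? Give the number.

12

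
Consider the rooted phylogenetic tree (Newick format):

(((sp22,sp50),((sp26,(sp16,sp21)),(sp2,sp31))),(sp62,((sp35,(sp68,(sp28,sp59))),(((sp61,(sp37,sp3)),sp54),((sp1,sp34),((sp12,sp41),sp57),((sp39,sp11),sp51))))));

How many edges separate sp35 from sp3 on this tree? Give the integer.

The MRCA of sp35 and sp3 is the node subtending ((sp35,(sp68,(sp28,sp59))),(((sp61,(sp37,sp3)),sp54),((sp1,sp34),((sp12,sp41),sp57),((sp39,sp11),sp51)))).
From sp35 up to that node: 2 branches. From sp3 up to the same node: 5 branches. Total: 2 + 5 = 7.

7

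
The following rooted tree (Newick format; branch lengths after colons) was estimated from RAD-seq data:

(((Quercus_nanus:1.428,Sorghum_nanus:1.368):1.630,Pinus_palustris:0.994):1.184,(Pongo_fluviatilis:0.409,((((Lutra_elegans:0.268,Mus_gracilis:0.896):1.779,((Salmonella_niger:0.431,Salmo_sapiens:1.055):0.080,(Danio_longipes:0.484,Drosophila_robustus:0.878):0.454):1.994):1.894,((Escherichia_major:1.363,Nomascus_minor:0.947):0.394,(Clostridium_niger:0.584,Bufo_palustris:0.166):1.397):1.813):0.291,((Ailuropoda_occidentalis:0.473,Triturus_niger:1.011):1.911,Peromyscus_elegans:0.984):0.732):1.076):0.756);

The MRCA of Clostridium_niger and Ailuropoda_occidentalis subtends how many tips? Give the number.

13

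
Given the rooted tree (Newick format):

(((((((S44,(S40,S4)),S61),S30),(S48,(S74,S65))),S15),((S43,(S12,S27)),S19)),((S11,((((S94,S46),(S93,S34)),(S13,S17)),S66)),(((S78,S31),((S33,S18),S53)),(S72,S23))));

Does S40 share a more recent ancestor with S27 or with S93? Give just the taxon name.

S27

The MRCA of S40 and S27 subtends ((((((S44,(S40,S4)),S61),S30),(S48,(S74,S65))),S15),((S43,(S12,S27)),S19)) (13 taxa).
The MRCA of S40 and S93 is the root, subtending the entire tree (28 taxa).
The first is nested inside the second, so S40 shares a more recent common ancestor with S27.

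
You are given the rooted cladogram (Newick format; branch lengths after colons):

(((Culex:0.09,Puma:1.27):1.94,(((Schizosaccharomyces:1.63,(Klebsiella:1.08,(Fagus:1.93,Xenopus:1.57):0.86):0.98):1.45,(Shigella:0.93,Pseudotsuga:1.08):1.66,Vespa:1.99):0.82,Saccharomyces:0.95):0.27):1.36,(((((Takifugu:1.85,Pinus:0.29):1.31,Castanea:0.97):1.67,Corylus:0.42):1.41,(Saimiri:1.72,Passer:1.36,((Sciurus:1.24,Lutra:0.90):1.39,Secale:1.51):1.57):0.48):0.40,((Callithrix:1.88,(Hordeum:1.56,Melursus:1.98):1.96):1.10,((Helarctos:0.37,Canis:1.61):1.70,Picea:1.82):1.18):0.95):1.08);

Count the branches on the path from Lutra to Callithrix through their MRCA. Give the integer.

8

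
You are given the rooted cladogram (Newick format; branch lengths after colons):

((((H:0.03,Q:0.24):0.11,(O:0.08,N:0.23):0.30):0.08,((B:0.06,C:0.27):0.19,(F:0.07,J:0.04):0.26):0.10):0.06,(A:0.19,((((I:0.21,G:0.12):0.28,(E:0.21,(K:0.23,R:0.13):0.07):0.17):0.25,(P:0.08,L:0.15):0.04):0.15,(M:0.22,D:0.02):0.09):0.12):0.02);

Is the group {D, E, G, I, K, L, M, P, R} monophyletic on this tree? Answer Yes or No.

The most recent common ancestor of these taxa subtends ((((I,G),(E,(K,R))),(P,L)),(M,D)).
That clade has exactly 9 tips — every listed taxon and nothing else — so the group is monophyletic.

Yes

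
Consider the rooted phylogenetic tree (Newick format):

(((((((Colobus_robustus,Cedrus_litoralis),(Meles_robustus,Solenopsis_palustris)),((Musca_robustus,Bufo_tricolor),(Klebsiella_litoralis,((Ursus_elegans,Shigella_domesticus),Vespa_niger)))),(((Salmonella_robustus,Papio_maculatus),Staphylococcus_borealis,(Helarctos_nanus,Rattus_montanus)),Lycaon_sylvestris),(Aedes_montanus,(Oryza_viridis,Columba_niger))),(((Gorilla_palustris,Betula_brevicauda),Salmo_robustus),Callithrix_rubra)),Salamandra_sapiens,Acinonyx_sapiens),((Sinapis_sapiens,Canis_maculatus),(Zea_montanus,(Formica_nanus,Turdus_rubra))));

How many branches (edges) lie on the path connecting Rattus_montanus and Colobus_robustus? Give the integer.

The MRCA of Rattus_montanus and Colobus_robustus is the node subtending ((((Colobus_robustus,Cedrus_litoralis),(Meles_robustus,Solenopsis_palustris)),((Musca_robustus,Bufo_tricolor),(Klebsiella_litoralis,((Ursus_elegans,Shigella_domesticus),Vespa_niger)))),(((Salmonella_robustus,Papio_maculatus),Staphylococcus_borealis,(Helarctos_nanus,Rattus_montanus)),Lycaon_sylvestris),(Aedes_montanus,(Oryza_viridis,Columba_niger))).
From Rattus_montanus up to that node: 4 branches. From Colobus_robustus up to the same node: 4 branches. Total: 4 + 4 = 8.

8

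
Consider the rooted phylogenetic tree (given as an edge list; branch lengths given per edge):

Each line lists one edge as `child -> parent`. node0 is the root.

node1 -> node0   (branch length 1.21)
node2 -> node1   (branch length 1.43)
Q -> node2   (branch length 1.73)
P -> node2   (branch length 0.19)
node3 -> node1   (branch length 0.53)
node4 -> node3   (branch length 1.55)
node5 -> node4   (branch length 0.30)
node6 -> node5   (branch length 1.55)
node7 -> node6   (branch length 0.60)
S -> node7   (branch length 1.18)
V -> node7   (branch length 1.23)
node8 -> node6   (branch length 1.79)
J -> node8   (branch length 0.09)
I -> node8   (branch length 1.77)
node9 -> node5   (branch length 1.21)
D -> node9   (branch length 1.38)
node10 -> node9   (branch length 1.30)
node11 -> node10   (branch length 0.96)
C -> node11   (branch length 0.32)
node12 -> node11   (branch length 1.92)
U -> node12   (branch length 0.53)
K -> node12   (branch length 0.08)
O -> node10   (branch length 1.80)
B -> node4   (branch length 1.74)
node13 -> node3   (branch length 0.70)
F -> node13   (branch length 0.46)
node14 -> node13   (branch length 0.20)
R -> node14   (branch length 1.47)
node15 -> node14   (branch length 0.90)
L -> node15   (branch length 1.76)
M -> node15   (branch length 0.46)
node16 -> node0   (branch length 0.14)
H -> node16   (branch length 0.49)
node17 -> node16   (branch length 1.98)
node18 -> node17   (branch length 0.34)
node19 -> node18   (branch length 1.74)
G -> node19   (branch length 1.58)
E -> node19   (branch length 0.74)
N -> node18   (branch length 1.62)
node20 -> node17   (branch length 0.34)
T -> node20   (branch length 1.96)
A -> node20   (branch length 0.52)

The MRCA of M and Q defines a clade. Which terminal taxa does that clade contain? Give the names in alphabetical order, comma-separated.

Tracing M: it sits inside (L,M).
Tracing Q: it sits inside (Q,P).
The smallest clade enclosing both is ((Q,P),(((((S,V),(J,I)),(D,((C,(U,K)),O))),B),(F,(R,(L,M))))); the answer is its 16 terminal taxa in alphabetical order.

B, C, D, F, I, J, K, L, M, O, P, Q, R, S, U, V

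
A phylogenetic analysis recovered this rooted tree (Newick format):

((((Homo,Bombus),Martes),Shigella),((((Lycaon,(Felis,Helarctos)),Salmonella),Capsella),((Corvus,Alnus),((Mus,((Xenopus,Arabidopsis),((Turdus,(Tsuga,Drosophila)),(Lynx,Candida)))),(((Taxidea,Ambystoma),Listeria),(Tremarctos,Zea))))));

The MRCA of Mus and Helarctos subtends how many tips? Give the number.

20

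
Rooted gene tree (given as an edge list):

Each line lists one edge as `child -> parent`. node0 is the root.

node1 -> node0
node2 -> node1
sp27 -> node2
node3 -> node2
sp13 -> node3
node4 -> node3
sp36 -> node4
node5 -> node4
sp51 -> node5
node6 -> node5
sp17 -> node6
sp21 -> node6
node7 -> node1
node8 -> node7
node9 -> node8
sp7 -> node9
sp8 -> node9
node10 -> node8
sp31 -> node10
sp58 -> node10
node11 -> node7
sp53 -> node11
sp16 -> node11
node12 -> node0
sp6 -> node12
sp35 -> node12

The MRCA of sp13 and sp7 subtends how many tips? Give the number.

The MRCA of sp13 and sp7 is the node subtending ((sp27,(sp13,(sp36,(sp51,(sp17,sp21))))),(((sp7,sp8),(sp31,sp58)),(sp53,sp16))).
That clade contains 12 terminal taxa: sp13, sp16, sp17, sp21, sp27, sp31, sp36, sp51, sp53, sp58, sp7, sp8.

12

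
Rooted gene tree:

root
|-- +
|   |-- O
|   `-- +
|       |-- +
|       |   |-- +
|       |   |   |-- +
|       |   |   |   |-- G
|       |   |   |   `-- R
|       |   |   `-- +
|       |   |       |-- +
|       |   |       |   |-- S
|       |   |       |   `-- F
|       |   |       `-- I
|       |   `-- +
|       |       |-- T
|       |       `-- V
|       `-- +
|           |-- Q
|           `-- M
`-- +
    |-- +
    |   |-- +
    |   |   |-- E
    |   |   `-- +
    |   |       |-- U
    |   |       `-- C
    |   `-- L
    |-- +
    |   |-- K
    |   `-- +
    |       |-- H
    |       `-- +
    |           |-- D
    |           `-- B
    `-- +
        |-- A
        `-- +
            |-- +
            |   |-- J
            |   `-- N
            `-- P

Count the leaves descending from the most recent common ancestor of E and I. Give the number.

The MRCA of E and I is the root, so the clade is the entire tree.
That clade contains 22 terminal taxa: A, B, C, D, E, F, G, H, I, J, K, L, M, N, O, P, Q, R, S, T, U, V.

22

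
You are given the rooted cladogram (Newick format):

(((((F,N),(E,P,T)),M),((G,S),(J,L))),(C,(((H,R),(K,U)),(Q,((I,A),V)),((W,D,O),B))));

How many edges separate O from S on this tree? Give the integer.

The MRCA of O and S is the root of the tree.
From O up to that node: 5 branches. From S up to the same node: 4 branches. Total: 5 + 4 = 9.

9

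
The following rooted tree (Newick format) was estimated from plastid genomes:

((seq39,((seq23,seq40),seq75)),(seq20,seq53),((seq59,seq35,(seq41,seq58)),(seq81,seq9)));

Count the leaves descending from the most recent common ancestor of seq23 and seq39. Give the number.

The MRCA of seq23 and seq39 is the node subtending (seq39,((seq23,seq40),seq75)).
That clade contains 4 terminal taxa: seq23, seq39, seq40, seq75.

4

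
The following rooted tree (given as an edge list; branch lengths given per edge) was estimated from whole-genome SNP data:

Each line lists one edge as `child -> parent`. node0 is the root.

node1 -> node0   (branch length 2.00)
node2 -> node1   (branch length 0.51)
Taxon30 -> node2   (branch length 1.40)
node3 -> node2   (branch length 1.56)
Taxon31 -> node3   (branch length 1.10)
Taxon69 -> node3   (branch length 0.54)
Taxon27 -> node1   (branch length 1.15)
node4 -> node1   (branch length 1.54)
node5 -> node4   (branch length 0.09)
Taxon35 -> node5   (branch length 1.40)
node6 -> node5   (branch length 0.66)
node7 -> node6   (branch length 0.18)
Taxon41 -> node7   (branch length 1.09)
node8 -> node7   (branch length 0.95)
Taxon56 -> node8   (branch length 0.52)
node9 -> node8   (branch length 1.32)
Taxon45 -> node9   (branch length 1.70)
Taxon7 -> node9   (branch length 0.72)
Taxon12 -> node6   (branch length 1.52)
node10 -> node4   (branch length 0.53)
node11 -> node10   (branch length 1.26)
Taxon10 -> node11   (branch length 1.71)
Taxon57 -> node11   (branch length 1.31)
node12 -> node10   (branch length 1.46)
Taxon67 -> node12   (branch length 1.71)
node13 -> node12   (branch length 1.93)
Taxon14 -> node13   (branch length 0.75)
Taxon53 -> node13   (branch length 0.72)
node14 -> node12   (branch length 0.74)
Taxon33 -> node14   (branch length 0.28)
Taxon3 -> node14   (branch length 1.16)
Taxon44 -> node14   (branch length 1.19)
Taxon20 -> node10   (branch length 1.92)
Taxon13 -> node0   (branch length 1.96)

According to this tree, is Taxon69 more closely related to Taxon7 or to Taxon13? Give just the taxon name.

Taxon7

The MRCA of Taxon69 and Taxon7 subtends ((Taxon30,(Taxon31,Taxon69)),Taxon27,((Taxon35,((Taxon41,(Taxon56,(Taxon45,Taxon7))),Taxon12)),((Taxon10,Taxon57),(Taxon67,(Taxon14,Taxon53),(Taxon33,Taxon3,Taxon44)),Taxon20))) (19 taxa).
The MRCA of Taxon69 and Taxon13 is the root, subtending the entire tree (20 taxa).
The first is nested inside the second, so Taxon69 shares a more recent common ancestor with Taxon7.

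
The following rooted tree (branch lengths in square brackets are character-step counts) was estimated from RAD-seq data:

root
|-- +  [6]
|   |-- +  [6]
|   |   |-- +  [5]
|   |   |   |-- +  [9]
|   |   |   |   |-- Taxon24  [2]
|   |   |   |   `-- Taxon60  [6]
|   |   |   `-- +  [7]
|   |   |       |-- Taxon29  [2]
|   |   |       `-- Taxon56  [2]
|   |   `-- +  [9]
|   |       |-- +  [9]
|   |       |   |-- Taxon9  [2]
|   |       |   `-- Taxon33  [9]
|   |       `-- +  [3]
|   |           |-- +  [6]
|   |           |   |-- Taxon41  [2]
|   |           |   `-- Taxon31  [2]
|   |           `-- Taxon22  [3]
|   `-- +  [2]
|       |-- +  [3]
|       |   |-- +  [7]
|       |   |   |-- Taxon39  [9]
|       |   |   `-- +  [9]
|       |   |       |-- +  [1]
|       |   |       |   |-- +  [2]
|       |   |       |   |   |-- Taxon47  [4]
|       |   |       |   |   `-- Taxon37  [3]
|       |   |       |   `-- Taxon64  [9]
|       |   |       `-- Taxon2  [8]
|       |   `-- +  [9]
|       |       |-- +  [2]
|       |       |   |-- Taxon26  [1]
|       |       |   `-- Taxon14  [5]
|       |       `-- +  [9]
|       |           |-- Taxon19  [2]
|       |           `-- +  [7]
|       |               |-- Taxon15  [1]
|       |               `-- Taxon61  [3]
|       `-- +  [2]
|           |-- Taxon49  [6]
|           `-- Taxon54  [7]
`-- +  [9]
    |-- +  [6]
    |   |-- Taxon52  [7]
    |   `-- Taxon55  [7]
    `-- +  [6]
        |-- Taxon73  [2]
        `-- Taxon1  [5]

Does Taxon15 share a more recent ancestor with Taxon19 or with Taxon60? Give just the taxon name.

Taxon19

The MRCA of Taxon15 and Taxon19 subtends (Taxon19,(Taxon15,Taxon61)) (3 taxa).
The MRCA of Taxon15 and Taxon60 subtends ((((Taxon24,Taxon60),(Taxon29,Taxon56)),((Taxon9,Taxon33),((Taxon41,Taxon31),Taxon22))),(((Taxon39,(((Taxon47,Taxon37),Taxon64),Taxon2)),((Taxon26,Taxon14),(Taxon19,(Taxon15,Taxon61)))),(Taxon49,Taxon54))) (21 taxa).
The first is nested inside the second, so Taxon15 shares a more recent common ancestor with Taxon19.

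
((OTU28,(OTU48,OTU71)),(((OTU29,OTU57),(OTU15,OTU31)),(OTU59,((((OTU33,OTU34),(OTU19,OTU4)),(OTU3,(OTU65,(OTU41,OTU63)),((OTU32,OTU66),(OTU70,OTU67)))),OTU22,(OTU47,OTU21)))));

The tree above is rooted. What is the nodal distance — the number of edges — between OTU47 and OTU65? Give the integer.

The MRCA of OTU47 and OTU65 is the node subtending ((((OTU33,OTU34),(OTU19,OTU4)),(OTU3,(OTU65,(OTU41,OTU63)),((OTU32,OTU66),(OTU70,OTU67)))),OTU22,(OTU47,OTU21)).
From OTU47 up to that node: 2 branches. From OTU65 up to the same node: 4 branches. Total: 2 + 4 = 6.

6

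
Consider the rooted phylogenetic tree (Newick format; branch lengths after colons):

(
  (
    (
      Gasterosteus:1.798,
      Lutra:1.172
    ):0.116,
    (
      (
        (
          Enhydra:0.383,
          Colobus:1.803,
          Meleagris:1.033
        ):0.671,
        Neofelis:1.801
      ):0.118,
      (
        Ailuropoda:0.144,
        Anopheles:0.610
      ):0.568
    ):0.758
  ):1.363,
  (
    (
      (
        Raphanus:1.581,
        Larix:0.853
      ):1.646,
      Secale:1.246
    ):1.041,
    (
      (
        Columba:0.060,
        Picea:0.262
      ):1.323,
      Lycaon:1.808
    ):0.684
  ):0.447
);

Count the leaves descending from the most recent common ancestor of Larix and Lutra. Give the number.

14

The MRCA of Larix and Lutra is the root, so the clade is the entire tree.
That clade contains 14 terminal taxa: Ailuropoda, Anopheles, Colobus, Columba, Enhydra, Gasterosteus, Larix, Lutra, Lycaon, Meleagris, Neofelis, Picea, Raphanus, Secale.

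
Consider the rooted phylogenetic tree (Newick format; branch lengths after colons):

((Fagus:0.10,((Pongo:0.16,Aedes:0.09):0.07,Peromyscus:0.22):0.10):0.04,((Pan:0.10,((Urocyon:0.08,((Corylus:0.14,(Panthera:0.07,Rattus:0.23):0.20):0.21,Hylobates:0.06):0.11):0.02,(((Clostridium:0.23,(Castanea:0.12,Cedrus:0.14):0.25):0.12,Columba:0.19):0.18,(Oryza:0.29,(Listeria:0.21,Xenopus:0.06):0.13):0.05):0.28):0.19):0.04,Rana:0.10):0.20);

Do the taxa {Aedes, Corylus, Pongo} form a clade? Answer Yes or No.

The MRCA of the listed taxa is the root, so the smallest clade containing them is the whole tree.
That clade also contains Castanea, Cedrus, Clostridium, Columba, Fagus, Hylobates, Listeria, Oryza, Pan, Panthera, Peromyscus, Rana, Rattus, Urocyon, Xenopus, which are not in the proposed group, so the group is not monophyletic.

No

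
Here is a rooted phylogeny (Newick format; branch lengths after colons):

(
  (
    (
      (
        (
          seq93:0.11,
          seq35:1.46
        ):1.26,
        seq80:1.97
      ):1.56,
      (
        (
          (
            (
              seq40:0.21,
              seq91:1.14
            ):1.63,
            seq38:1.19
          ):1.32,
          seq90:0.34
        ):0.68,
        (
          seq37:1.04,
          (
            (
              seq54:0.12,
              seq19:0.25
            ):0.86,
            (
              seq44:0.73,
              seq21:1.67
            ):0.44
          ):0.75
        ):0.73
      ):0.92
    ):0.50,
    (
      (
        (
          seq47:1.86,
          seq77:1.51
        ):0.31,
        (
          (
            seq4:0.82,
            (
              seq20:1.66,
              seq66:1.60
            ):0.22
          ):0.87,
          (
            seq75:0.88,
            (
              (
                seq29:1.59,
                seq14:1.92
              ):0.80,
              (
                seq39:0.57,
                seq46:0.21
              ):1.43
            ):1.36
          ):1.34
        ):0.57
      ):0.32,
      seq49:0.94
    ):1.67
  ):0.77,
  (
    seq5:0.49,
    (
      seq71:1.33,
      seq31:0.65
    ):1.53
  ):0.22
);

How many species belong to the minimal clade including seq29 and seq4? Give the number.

The MRCA of seq29 and seq4 is the node subtending ((seq4,(seq20,seq66)),(seq75,((seq29,seq14),(seq39,seq46)))).
That clade contains 8 terminal taxa: seq14, seq20, seq29, seq39, seq4, seq46, seq66, seq75.

8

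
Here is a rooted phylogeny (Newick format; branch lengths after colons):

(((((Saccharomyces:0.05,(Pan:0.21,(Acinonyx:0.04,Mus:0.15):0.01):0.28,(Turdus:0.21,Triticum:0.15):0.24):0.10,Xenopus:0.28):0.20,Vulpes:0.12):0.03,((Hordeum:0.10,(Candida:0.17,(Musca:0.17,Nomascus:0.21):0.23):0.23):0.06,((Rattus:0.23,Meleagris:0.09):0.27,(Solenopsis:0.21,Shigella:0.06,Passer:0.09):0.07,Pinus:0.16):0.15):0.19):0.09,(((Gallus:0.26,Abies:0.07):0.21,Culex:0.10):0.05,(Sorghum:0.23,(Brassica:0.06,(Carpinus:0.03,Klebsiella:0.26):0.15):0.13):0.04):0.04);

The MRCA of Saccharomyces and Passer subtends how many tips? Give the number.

The MRCA of Saccharomyces and Passer is the node subtending ((((Saccharomyces,(Pan,(Acinonyx,Mus)),(Turdus,Triticum)),Xenopus),Vulpes),((Hordeum,(Candida,(Musca,Nomascus))),((Rattus,Meleagris),(Solenopsis,Shigella,Passer),Pinus))).
That clade contains 18 terminal taxa: Acinonyx, Candida, Hordeum, Meleagris, Mus, Musca, Nomascus, Pan, Passer, Pinus, Rattus, Saccharomyces, Shigella, Solenopsis, Triticum, Turdus, Vulpes, Xenopus.

18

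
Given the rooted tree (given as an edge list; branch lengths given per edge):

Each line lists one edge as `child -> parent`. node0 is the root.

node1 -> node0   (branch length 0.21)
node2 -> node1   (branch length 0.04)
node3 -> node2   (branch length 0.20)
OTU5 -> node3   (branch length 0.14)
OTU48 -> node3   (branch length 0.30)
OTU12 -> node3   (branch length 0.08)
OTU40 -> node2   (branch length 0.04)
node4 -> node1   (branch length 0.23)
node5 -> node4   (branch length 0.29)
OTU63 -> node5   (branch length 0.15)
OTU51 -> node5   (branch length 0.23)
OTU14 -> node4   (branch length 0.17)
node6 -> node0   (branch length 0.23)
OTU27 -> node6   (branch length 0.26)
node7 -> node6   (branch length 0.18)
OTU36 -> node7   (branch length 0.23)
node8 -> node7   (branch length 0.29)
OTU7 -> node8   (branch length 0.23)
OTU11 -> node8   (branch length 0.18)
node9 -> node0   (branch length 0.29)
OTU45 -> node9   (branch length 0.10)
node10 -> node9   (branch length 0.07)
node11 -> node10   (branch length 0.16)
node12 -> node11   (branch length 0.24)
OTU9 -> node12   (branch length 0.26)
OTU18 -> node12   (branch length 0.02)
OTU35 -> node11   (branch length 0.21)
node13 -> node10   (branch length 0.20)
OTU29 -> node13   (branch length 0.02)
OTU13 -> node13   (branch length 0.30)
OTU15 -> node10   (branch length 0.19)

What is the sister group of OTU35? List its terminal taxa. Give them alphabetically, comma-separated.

OTU18, OTU9

OTU35 attaches to the tree at the node subtending ((OTU9,OTU18),OTU35).
The other lineage descending from that same node — the sister group — is (OTU9,OTU18); its 2 tips in alphabetical order are the answer.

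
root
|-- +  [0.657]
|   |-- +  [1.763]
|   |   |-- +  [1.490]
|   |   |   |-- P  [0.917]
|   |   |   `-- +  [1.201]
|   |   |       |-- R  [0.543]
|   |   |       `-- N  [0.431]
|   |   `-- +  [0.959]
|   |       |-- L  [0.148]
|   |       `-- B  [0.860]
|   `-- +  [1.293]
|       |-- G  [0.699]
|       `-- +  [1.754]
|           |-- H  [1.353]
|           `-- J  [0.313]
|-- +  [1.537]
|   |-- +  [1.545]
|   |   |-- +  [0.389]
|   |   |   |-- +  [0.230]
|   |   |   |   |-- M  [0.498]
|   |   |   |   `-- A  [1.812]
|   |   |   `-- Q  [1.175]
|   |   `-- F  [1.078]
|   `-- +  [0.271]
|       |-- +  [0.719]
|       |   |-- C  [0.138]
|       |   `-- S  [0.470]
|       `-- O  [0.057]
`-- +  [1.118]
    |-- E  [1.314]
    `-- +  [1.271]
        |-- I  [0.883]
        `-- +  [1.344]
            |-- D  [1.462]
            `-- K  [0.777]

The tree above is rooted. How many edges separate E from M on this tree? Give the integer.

7

The MRCA of E and M is the root of the tree.
From E up to that node: 2 branches. From M up to the same node: 5 branches. Total: 2 + 5 = 7.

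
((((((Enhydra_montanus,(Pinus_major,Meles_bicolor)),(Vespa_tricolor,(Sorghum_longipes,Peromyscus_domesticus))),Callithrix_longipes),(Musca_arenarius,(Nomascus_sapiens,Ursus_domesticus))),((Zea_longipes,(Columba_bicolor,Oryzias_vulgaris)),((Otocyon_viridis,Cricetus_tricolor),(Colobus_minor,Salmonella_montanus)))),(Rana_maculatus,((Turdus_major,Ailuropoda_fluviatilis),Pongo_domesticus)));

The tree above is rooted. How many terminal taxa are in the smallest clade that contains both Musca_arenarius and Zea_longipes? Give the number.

The MRCA of Musca_arenarius and Zea_longipes is the node subtending (((((Enhydra_montanus,(Pinus_major,Meles_bicolor)),(Vespa_tricolor,(Sorghum_longipes,Peromyscus_domesticus))),Callithrix_longipes),(Musca_arenarius,(Nomascus_sapiens,Ursus_domesticus))),((Zea_longipes,(Columba_bicolor,Oryzias_vulgaris)),((Otocyon_viridis,Cricetus_tricolor),(Colobus_minor,Salmonella_montanus)))).
That clade contains 17 terminal taxa: Callithrix_longipes, Colobus_minor, Columba_bicolor, Cricetus_tricolor, Enhydra_montanus, Meles_bicolor, Musca_arenarius, Nomascus_sapiens, Oryzias_vulgaris, Otocyon_viridis, Peromyscus_domesticus, Pinus_major, Salmonella_montanus, Sorghum_longipes, Ursus_domesticus, Vespa_tricolor, Zea_longipes.

17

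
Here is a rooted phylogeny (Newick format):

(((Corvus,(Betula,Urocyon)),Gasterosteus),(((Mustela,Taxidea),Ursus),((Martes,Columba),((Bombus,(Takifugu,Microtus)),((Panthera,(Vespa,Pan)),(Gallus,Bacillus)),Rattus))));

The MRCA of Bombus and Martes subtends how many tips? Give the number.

11

The MRCA of Bombus and Martes is the node subtending ((Martes,Columba),((Bombus,(Takifugu,Microtus)),((Panthera,(Vespa,Pan)),(Gallus,Bacillus)),Rattus)).
That clade contains 11 terminal taxa: Bacillus, Bombus, Columba, Gallus, Martes, Microtus, Pan, Panthera, Rattus, Takifugu, Vespa.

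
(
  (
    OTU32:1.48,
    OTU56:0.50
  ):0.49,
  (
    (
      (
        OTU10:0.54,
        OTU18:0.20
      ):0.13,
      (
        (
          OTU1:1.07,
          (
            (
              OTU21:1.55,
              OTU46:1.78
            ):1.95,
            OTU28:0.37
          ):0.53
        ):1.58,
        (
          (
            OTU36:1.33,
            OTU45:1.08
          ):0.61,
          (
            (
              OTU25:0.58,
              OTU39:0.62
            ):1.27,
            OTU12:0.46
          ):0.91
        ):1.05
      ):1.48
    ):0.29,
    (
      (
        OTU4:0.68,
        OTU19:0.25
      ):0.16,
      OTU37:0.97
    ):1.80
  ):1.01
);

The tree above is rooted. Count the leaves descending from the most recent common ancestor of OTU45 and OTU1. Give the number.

9

The MRCA of OTU45 and OTU1 is the node subtending ((OTU1,((OTU21,OTU46),OTU28)),((OTU36,OTU45),((OTU25,OTU39),OTU12))).
That clade contains 9 terminal taxa: OTU1, OTU12, OTU21, OTU25, OTU28, OTU36, OTU39, OTU45, OTU46.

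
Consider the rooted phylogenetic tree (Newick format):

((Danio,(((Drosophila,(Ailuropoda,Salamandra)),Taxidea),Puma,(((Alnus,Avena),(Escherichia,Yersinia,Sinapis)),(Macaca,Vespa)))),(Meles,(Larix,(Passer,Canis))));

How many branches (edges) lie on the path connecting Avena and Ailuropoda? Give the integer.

8

The MRCA of Avena and Ailuropoda is the node subtending (((Drosophila,(Ailuropoda,Salamandra)),Taxidea),Puma,(((Alnus,Avena),(Escherichia,Yersinia,Sinapis)),(Macaca,Vespa))).
From Avena up to that node: 4 branches. From Ailuropoda up to the same node: 4 branches. Total: 4 + 4 = 8.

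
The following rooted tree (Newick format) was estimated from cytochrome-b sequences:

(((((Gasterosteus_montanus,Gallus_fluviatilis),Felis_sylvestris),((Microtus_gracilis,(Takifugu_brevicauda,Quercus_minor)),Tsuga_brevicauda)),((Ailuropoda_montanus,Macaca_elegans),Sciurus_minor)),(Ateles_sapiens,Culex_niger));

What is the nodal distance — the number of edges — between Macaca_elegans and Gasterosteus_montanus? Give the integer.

7

The MRCA of Macaca_elegans and Gasterosteus_montanus is the node subtending ((((Gasterosteus_montanus,Gallus_fluviatilis),Felis_sylvestris),((Microtus_gracilis,(Takifugu_brevicauda,Quercus_minor)),Tsuga_brevicauda)),((Ailuropoda_montanus,Macaca_elegans),Sciurus_minor)).
From Macaca_elegans up to that node: 3 branches. From Gasterosteus_montanus up to the same node: 4 branches. Total: 3 + 4 = 7.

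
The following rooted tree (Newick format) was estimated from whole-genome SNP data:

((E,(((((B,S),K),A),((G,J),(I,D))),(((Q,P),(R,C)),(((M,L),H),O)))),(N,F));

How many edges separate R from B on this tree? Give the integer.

9

The MRCA of R and B is the node subtending (((((B,S),K),A),((G,J),(I,D))),(((Q,P),(R,C)),(((M,L),H),O))).
From R up to that node: 4 branches. From B up to the same node: 5 branches. Total: 4 + 5 = 9.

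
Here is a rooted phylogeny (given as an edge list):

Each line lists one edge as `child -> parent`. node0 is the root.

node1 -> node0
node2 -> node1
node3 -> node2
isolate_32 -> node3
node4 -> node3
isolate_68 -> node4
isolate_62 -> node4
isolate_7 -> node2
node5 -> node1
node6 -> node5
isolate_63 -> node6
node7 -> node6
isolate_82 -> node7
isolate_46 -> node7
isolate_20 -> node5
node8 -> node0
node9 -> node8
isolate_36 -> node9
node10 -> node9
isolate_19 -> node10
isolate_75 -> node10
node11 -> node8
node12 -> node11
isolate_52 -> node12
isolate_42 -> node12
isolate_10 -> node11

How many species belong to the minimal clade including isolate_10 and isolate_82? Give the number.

14

The MRCA of isolate_10 and isolate_82 is the root, so the clade is the entire tree.
That clade contains 14 terminal taxa: isolate_10, isolate_19, isolate_20, isolate_32, isolate_36, isolate_42, isolate_46, isolate_52, isolate_62, isolate_63, isolate_68, isolate_7, isolate_75, isolate_82.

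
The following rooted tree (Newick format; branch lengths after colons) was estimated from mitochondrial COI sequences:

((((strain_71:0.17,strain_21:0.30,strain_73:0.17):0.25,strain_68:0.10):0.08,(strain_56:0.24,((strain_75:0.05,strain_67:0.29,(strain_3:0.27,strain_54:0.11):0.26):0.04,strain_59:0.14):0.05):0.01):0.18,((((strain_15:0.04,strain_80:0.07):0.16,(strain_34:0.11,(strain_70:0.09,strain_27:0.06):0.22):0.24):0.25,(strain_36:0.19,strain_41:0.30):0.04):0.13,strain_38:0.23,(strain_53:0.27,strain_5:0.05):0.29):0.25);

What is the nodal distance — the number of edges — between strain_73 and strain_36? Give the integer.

The MRCA of strain_73 and strain_36 is the root of the tree.
From strain_73 up to that node: 4 branches. From strain_36 up to the same node: 4 branches. Total: 4 + 4 = 8.

8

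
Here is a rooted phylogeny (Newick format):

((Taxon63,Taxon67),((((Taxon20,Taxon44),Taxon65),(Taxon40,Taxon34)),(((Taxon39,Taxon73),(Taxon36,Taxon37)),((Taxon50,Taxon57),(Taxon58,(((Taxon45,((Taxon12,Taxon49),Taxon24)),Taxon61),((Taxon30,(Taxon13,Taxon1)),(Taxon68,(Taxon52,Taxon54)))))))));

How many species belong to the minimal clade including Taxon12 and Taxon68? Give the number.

The MRCA of Taxon12 and Taxon68 is the node subtending (((Taxon45,((Taxon12,Taxon49),Taxon24)),Taxon61),((Taxon30,(Taxon13,Taxon1)),(Taxon68,(Taxon52,Taxon54)))).
That clade contains 11 terminal taxa: Taxon1, Taxon12, Taxon13, Taxon24, Taxon30, Taxon45, Taxon49, Taxon52, Taxon54, Taxon61, Taxon68.

11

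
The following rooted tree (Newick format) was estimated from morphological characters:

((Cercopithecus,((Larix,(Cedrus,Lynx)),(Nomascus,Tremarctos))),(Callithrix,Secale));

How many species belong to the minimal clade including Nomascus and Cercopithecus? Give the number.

6

The MRCA of Nomascus and Cercopithecus is the node subtending (Cercopithecus,((Larix,(Cedrus,Lynx)),(Nomascus,Tremarctos))).
That clade contains 6 terminal taxa: Cedrus, Cercopithecus, Larix, Lynx, Nomascus, Tremarctos.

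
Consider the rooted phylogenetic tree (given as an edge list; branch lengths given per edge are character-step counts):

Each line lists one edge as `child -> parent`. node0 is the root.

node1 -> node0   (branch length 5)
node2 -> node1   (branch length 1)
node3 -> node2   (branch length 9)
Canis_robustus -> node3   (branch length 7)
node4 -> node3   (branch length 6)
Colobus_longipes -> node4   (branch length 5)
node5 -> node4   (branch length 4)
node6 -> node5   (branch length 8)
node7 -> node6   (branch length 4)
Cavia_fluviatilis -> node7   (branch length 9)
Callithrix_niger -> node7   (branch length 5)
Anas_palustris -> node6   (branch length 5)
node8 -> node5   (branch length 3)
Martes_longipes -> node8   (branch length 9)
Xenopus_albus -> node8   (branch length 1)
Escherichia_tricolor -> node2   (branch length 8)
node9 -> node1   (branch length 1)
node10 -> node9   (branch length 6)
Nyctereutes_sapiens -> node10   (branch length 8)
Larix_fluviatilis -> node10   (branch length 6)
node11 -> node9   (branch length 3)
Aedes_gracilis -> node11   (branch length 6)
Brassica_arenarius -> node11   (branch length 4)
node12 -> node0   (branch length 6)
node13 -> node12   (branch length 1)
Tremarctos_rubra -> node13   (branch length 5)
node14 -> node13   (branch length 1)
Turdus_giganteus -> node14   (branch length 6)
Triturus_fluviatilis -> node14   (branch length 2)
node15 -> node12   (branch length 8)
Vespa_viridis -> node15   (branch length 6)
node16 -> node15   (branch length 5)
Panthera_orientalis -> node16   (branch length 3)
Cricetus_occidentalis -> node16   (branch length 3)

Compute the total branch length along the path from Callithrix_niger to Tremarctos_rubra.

54

The path runs Callithrix_niger → … → MRCA → … → Tremarctos_rubra; the MRCA is the root of the tree.
Branch lengths along that path: 5 + 4 + 8 + 4 + 6 + 9 + 1 + 5 + 6 + 1 + 5 = 54.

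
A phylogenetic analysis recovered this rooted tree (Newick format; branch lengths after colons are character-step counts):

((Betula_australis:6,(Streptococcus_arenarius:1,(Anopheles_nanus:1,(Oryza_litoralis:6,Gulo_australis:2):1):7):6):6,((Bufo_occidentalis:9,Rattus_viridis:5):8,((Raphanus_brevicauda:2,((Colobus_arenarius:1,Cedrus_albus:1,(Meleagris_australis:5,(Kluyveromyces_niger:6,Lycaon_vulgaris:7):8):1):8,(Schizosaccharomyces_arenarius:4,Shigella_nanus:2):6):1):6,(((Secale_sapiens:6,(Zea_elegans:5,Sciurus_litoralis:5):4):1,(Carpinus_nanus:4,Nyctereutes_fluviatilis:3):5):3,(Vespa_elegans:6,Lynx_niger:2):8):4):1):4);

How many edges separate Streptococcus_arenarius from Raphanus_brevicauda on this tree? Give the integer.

7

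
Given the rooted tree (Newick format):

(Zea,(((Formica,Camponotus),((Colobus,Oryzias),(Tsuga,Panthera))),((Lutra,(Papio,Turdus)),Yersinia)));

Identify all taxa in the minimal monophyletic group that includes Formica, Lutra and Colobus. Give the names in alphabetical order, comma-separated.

Camponotus, Colobus, Formica, Lutra, Oryzias, Panthera, Papio, Tsuga, Turdus, Yersinia

Tracing Formica: it sits inside (Formica,Camponotus).
Tracing Lutra: it sits inside (Lutra,(Papio,Turdus)).
Tracing Colobus: it sits inside (Colobus,Oryzias).
The smallest clade enclosing all 3 is (((Formica,Camponotus),((Colobus,Oryzias),(Tsuga,Panthera))),((Lutra,(Papio,Turdus)),Yersinia)); the answer is its 10 terminal taxa in alphabetical order.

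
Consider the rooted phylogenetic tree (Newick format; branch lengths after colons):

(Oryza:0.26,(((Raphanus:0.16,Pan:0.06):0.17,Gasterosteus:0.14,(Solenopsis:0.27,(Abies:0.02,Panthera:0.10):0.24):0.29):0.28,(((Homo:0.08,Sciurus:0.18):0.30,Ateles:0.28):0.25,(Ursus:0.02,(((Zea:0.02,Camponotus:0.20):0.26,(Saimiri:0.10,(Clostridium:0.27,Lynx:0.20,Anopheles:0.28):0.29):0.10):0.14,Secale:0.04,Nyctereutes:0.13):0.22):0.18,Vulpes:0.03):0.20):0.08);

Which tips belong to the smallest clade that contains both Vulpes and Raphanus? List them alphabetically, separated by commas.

Abies, Anopheles, Ateles, Camponotus, Clostridium, Gasterosteus, Homo, Lynx, Nyctereutes, Pan, Panthera, Raphanus, Saimiri, Sciurus, Secale, Solenopsis, Ursus, Vulpes, Zea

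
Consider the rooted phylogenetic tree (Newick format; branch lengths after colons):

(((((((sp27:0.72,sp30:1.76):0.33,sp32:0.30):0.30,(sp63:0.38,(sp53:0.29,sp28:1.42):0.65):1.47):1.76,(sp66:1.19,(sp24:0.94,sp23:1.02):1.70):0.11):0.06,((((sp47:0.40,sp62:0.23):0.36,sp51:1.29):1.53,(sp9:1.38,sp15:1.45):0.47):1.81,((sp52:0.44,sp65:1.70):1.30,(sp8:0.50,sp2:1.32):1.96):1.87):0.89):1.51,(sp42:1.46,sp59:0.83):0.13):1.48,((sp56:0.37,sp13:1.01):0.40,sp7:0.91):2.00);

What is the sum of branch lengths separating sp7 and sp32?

8.32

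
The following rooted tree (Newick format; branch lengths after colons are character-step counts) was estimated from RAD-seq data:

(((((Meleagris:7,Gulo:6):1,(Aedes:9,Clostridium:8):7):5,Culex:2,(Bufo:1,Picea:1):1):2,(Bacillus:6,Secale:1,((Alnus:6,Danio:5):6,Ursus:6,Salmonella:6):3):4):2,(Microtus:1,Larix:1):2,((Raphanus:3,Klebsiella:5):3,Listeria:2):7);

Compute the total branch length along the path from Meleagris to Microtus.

20

The path runs Meleagris → … → MRCA → … → Microtus; the MRCA is the root of the tree.
Branch lengths along that path: 7 + 1 + 5 + 2 + 2 + 2 + 1 = 20.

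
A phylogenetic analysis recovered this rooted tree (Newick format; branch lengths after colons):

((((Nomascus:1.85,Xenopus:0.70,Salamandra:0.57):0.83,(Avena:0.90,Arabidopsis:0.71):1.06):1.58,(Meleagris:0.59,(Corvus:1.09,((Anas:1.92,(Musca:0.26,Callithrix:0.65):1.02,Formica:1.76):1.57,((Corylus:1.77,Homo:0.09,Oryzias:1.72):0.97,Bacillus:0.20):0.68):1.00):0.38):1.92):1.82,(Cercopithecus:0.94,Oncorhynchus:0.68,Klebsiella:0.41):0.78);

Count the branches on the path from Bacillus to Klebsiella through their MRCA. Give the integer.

The MRCA of Bacillus and Klebsiella is the root of the tree.
From Bacillus up to that node: 6 branches. From Klebsiella up to the same node: 2 branches. Total: 6 + 2 = 8.

8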